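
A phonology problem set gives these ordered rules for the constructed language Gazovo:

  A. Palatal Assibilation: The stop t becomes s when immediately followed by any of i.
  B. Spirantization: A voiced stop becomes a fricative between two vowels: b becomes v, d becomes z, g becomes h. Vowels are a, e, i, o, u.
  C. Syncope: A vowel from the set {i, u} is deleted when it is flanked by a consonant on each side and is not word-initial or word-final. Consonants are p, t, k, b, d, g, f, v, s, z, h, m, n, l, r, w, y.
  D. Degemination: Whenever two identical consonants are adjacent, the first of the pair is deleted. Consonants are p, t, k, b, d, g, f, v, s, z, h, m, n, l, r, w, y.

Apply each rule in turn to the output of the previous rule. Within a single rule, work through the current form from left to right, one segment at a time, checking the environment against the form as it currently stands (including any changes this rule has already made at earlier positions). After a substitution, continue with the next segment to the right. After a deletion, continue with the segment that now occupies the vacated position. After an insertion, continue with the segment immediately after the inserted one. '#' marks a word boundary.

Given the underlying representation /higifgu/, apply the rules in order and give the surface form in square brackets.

[hfgu]

A Palatal Assibilation: no change — [higifgu]
B Spirantization: [higifgu] → [hihifgu]
C Syncope: [hihifgu] → [hhfgu]
D Degemination: [hhfgu] → [hfgu]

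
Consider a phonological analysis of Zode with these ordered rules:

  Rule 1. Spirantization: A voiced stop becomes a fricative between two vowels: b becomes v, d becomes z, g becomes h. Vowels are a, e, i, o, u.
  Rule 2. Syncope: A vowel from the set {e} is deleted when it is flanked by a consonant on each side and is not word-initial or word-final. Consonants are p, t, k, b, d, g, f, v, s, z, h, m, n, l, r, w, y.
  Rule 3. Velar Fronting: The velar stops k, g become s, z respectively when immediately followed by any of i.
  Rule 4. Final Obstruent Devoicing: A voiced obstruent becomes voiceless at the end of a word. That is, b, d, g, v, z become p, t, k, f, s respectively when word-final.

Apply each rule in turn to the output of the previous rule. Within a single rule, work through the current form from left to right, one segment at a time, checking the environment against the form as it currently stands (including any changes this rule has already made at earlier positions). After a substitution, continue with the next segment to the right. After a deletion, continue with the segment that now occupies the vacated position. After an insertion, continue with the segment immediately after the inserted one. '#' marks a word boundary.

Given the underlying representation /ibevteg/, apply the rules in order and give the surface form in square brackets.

Rule 1 Spirantization: [ibevteg] → [ivevteg]
Rule 2 Syncope: [ivevteg] → [ivvtg]
Rule 3 Velar Fronting: no change — [ivvtg]
Rule 4 Final Obstruent Devoicing: [ivvtg] → [ivvtk]

[ivvtk]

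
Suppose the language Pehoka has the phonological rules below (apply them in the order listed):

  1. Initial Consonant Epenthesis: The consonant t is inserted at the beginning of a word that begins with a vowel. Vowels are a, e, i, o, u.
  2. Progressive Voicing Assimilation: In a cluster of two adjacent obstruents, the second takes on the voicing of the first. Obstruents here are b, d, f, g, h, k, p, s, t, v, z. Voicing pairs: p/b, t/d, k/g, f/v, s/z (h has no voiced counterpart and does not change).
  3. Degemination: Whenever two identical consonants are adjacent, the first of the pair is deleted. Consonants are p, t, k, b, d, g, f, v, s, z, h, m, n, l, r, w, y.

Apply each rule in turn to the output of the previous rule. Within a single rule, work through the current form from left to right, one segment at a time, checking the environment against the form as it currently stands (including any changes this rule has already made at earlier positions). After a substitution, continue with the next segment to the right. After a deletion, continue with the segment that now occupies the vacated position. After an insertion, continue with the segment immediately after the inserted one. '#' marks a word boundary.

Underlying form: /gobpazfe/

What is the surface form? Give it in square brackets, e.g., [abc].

[gobazve]

1 Initial Consonant Epenthesis: no change — [gobpazfe]
2 Progressive Voicing Assimilation: [gobpazfe] → [gobbazve]
3 Degemination: [gobbazve] → [gobazve]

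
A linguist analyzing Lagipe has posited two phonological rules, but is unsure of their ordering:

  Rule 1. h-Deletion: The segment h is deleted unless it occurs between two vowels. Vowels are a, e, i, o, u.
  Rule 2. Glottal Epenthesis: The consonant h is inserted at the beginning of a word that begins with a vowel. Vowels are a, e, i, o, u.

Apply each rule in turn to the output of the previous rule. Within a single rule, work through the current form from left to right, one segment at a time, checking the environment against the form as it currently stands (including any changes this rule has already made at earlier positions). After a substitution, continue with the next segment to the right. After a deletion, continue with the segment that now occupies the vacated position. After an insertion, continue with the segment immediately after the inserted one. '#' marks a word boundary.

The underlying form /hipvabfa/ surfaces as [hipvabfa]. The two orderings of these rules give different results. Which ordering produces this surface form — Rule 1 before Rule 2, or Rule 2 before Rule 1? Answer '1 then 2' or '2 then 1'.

Order 1 then 2:
  1 h-Deletion: [hipvabfa] → [ipvabfa]
  2 Glottal Epenthesis: [ipvabfa] → [hipvabfa]
  result: [hipvabfa]
Order 2 then 1:
  2 Glottal Epenthesis: no change — [hipvabfa]
  1 h-Deletion: [hipvabfa] → [ipvabfa]
  result: [ipvabfa]

1 then 2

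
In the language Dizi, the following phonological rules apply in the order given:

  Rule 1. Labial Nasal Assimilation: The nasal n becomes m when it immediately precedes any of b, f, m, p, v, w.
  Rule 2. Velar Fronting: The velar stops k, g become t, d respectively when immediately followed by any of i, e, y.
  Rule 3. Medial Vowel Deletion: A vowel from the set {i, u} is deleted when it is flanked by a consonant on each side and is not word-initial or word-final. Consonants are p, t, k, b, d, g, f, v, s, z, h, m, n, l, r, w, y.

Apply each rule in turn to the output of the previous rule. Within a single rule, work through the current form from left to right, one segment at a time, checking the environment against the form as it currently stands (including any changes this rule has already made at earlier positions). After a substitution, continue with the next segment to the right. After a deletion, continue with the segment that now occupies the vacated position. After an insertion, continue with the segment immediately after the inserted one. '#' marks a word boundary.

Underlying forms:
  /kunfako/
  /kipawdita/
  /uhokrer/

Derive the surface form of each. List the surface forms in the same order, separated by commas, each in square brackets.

/kunfako/:
  Rule 1 Labial Nasal Assimilation: [kunfako] → [kumfako]
  Rule 2 Velar Fronting: no change — [kumfako]
  Rule 3 Medial Vowel Deletion: [kumfako] → [kmfako]
/kipawdita/:
  Rule 1 Labial Nasal Assimilation: no change — [kipawdita]
  Rule 2 Velar Fronting: [kipawdita] → [tipawdita]
  Rule 3 Medial Vowel Deletion: [tipawdita] → [tpawdta]
/uhokrer/:
  Rule 1 Labial Nasal Assimilation: no change — [uhokrer]
  Rule 2 Velar Fronting: no change — [uhokrer]
  Rule 3 Medial Vowel Deletion: no change — [uhokrer]

[kmfako], [tpawdta], [uhokrer]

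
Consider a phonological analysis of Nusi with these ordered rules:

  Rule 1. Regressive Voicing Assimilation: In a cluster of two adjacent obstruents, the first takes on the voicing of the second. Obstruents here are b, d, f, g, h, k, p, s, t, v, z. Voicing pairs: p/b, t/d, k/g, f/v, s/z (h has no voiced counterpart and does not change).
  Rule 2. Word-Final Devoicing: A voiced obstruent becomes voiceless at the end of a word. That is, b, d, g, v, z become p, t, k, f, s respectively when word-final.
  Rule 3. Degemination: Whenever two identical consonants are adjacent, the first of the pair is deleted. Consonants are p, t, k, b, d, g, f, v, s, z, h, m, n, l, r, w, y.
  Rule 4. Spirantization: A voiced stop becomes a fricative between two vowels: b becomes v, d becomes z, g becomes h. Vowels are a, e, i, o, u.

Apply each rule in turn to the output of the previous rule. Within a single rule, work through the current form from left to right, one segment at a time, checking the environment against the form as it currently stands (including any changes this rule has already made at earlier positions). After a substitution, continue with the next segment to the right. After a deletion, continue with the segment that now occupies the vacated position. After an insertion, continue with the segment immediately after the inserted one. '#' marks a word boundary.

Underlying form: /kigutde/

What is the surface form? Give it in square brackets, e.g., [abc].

[kihuze]

Rule 1 Regressive Voicing Assimilation: [kigutde] → [kigudde]
Rule 2 Word-Final Devoicing: no change — [kigudde]
Rule 3 Degemination: [kigudde] → [kigude]
Rule 4 Spirantization: [kigude] → [kihuze]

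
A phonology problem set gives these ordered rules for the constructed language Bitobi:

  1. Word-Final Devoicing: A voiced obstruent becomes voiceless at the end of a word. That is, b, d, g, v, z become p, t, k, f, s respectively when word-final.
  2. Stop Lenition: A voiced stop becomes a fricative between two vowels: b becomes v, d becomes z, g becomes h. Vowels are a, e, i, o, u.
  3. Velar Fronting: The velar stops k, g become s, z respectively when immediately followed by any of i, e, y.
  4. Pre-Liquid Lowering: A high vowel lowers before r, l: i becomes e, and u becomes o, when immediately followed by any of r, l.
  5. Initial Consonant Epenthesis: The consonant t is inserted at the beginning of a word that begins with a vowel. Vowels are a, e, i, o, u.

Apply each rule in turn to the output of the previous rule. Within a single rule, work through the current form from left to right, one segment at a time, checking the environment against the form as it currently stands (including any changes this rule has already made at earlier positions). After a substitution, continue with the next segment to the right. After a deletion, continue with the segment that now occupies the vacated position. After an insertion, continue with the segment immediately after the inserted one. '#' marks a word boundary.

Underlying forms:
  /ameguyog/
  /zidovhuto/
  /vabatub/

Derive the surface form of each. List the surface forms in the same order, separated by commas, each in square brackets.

[tamehuyok], [zizovhuto], [vavatup]

/ameguyog/:
  1 Word-Final Devoicing: [ameguyog] → [ameguyok]
  2 Stop Lenition: [ameguyok] → [amehuyok]
  3 Velar Fronting: no change — [amehuyok]
  4 Pre-Liquid Lowering: no change — [amehuyok]
  5 Initial Consonant Epenthesis: [amehuyok] → [tamehuyok]
/zidovhuto/:
  1 Word-Final Devoicing: no change — [zidovhuto]
  2 Stop Lenition: [zidovhuto] → [zizovhuto]
  3 Velar Fronting: no change — [zizovhuto]
  4 Pre-Liquid Lowering: no change — [zizovhuto]
  5 Initial Consonant Epenthesis: no change — [zizovhuto]
/vabatub/:
  1 Word-Final Devoicing: [vabatub] → [vabatup]
  2 Stop Lenition: [vabatup] → [vavatup]
  3 Velar Fronting: no change — [vavatup]
  4 Pre-Liquid Lowering: no change — [vavatup]
  5 Initial Consonant Epenthesis: no change — [vavatup]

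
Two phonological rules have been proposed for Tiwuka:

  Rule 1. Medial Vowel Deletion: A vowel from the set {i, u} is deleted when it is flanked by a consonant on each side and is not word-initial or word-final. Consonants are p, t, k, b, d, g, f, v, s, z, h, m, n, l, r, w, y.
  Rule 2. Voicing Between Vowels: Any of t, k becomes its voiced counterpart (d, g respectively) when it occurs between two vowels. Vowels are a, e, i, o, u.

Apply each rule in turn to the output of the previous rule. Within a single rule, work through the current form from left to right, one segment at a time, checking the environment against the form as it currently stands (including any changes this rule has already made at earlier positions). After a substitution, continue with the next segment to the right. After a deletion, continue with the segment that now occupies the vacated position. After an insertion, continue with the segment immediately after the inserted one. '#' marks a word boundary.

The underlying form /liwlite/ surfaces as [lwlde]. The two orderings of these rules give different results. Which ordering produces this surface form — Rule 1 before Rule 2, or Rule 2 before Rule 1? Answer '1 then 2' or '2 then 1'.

2 then 1

Order 1 then 2:
  1 Medial Vowel Deletion: [liwlite] → [lwlte]
  2 Voicing Between Vowels: no change — [lwlte]
  result: [lwlte]
Order 2 then 1:
  2 Voicing Between Vowels: [liwlite] → [liwlide]
  1 Medial Vowel Deletion: [liwlide] → [lwlde]
  result: [lwlde]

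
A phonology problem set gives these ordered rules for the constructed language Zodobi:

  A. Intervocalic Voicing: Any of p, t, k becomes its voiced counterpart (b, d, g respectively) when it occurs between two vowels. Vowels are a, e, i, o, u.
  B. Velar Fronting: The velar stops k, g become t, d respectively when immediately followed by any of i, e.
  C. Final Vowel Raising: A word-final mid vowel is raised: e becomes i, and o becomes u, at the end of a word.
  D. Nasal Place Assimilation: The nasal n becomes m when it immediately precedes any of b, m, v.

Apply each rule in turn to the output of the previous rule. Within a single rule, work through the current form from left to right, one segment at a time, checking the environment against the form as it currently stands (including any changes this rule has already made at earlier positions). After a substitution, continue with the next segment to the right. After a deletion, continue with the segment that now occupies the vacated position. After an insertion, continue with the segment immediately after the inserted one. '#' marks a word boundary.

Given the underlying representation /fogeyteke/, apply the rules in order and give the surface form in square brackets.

[fodeytedi]

A Intervocalic Voicing: [fogeyteke] → [fogeytege]
B Velar Fronting: [fogeytege] → [fodeytede]
C Final Vowel Raising: [fodeytede] → [fodeytedi]
D Nasal Place Assimilation: no change — [fodeytedi]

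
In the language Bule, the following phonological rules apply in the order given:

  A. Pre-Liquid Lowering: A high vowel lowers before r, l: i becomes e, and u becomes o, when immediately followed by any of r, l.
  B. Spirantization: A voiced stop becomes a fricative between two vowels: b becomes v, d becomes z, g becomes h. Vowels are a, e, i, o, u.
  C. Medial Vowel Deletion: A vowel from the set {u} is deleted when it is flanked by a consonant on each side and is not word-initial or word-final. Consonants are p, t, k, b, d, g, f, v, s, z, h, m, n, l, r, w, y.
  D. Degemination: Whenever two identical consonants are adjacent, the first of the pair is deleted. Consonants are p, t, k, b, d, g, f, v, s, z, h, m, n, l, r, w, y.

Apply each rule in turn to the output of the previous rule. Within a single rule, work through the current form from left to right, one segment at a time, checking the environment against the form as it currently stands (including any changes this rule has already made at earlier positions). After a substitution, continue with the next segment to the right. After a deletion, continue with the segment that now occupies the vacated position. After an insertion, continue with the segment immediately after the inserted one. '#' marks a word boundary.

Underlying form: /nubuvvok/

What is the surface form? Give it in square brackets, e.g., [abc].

A Pre-Liquid Lowering: no change — [nubuvvok]
B Spirantization: [nubuvvok] → [nuvuvvok]
C Medial Vowel Deletion: [nuvuvvok] → [nvvvok]
D Degemination: [nvvvok] → [nvok]

[nvok]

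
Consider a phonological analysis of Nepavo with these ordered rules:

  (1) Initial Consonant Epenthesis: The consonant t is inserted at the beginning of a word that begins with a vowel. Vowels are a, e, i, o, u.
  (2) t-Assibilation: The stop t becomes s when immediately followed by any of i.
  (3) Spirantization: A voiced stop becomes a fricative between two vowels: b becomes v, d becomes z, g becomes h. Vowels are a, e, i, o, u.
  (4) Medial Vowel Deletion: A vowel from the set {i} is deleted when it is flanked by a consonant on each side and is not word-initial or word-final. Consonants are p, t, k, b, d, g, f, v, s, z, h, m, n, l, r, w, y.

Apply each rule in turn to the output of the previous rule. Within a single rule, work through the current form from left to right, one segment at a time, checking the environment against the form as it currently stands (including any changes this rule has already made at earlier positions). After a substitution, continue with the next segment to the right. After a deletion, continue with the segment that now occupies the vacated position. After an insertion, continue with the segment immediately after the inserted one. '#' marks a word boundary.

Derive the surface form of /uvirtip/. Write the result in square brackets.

(1) Initial Consonant Epenthesis: [uvirtip] → [tuvirtip]
(2) t-Assibilation: [tuvirtip] → [tuvirsip]
(3) Spirantization: no change — [tuvirsip]
(4) Medial Vowel Deletion: [tuvirsip] → [tuvrsp]

[tuvrsp]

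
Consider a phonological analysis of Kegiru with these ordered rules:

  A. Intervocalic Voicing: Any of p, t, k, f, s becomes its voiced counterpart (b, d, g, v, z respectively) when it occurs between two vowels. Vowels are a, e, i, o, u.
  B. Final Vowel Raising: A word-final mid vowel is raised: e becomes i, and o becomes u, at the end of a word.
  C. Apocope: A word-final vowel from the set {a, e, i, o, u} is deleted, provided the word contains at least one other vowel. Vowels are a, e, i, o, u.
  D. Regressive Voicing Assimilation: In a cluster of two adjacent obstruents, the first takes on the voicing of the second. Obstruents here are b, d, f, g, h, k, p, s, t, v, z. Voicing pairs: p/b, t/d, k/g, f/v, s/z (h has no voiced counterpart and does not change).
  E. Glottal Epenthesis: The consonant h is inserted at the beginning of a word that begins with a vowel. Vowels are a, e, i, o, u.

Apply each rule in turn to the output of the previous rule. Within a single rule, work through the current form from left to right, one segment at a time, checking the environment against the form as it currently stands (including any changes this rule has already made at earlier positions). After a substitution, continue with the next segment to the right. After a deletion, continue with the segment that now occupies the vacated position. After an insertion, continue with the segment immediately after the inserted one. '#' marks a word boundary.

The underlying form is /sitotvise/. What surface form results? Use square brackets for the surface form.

[sidodviz]

A Intervocalic Voicing: [sitotvise] → [sidotvize]
B Final Vowel Raising: [sidotvize] → [sidotvizi]
C Apocope: [sidotvizi] → [sidotviz]
D Regressive Voicing Assimilation: [sidotviz] → [sidodviz]
E Glottal Epenthesis: no change — [sidodviz]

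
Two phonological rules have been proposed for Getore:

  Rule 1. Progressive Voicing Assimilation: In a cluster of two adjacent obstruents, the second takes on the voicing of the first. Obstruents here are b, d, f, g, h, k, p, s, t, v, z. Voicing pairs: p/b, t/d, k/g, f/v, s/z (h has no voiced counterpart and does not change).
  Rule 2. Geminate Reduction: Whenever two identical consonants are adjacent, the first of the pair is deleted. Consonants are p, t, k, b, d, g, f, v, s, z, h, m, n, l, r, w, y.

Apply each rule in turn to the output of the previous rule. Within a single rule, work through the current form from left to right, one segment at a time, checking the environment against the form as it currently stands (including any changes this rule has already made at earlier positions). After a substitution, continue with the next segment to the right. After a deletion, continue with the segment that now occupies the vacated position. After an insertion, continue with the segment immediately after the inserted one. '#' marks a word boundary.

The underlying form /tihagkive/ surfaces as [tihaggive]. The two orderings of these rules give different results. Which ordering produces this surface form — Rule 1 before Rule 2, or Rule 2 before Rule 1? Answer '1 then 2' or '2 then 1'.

2 then 1

Order 1 then 2:
  1 Progressive Voicing Assimilation: [tihagkive] → [tihaggive]
  2 Geminate Reduction: [tihaggive] → [tihagive]
  result: [tihagive]
Order 2 then 1:
  2 Geminate Reduction: no change — [tihagkive]
  1 Progressive Voicing Assimilation: [tihagkive] → [tihaggive]
  result: [tihaggive]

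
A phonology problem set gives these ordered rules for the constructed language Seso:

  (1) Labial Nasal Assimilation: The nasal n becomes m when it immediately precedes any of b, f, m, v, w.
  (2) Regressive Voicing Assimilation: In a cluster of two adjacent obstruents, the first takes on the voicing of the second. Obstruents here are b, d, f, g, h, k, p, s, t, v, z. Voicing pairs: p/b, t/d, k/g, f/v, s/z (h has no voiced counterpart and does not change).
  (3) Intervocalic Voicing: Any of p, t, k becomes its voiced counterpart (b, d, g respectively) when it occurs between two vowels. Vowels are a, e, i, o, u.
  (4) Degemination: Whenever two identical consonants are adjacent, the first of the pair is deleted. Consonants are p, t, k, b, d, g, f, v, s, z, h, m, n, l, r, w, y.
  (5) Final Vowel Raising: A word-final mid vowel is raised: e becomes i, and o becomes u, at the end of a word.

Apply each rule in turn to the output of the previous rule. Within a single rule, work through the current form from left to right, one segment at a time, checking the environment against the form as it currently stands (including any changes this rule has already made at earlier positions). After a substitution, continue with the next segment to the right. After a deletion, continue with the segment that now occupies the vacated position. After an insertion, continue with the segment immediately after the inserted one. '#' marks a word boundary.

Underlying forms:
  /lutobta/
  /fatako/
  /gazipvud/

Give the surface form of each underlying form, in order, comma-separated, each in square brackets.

[ludopta], [fadagu], [gazibvud]

/lutobta/:
  (1) Labial Nasal Assimilation: no change — [lutobta]
  (2) Regressive Voicing Assimilation: [lutobta] → [lutopta]
  (3) Intervocalic Voicing: [lutopta] → [ludopta]
  (4) Degemination: no change — [ludopta]
  (5) Final Vowel Raising: no change — [ludopta]
/fatako/:
  (1) Labial Nasal Assimilation: no change — [fatako]
  (2) Regressive Voicing Assimilation: no change — [fatako]
  (3) Intervocalic Voicing: [fatako] → [fadago]
  (4) Degemination: no change — [fadago]
  (5) Final Vowel Raising: [fadago] → [fadagu]
/gazipvud/:
  (1) Labial Nasal Assimilation: no change — [gazipvud]
  (2) Regressive Voicing Assimilation: [gazipvud] → [gazibvud]
  (3) Intervocalic Voicing: no change — [gazibvud]
  (4) Degemination: no change — [gazibvud]
  (5) Final Vowel Raising: no change — [gazibvud]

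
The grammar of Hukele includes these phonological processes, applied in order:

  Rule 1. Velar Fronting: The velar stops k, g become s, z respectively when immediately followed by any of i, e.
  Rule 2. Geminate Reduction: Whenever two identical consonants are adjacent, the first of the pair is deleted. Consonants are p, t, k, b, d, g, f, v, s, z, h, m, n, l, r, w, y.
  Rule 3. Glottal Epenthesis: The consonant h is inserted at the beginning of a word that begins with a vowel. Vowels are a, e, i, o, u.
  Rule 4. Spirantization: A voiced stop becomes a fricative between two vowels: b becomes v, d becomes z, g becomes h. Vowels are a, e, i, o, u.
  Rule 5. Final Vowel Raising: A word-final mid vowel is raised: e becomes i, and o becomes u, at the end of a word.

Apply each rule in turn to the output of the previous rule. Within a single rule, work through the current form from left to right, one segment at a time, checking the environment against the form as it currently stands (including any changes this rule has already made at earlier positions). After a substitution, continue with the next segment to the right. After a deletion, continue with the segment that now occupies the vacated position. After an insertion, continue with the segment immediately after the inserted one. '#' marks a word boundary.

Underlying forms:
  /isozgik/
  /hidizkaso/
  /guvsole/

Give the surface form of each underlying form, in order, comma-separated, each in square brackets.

/isozgik/:
  Rule 1 Velar Fronting: [isozgik] → [isozzik]
  Rule 2 Geminate Reduction: [isozzik] → [isozik]
  Rule 3 Glottal Epenthesis: [isozik] → [hisozik]
  Rule 4 Spirantization: no change — [hisozik]
  Rule 5 Final Vowel Raising: no change — [hisozik]
/hidizkaso/:
  Rule 1 Velar Fronting: no change — [hidizkaso]
  Rule 2 Geminate Reduction: no change — [hidizkaso]
  Rule 3 Glottal Epenthesis: no change — [hidizkaso]
  Rule 4 Spirantization: [hidizkaso] → [hizizkaso]
  Rule 5 Final Vowel Raising: [hizizkaso] → [hizizkasu]
/guvsole/:
  Rule 1 Velar Fronting: no change — [guvsole]
  Rule 2 Geminate Reduction: no change — [guvsole]
  Rule 3 Glottal Epenthesis: no change — [guvsole]
  Rule 4 Spirantization: no change — [guvsole]
  Rule 5 Final Vowel Raising: [guvsole] → [guvsoli]

[hisozik], [hizizkasu], [guvsoli]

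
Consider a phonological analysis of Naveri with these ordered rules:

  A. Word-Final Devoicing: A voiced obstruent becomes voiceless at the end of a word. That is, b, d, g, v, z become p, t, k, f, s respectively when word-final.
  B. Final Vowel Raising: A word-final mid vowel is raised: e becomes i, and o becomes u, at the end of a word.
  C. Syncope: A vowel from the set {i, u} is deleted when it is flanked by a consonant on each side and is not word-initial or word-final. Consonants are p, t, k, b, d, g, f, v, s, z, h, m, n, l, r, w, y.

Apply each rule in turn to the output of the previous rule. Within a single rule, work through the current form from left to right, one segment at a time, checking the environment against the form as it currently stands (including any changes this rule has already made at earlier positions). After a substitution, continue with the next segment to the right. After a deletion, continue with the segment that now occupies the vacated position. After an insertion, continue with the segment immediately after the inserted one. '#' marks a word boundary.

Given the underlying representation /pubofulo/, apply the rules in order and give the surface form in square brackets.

[pboflu]

A Word-Final Devoicing: no change — [pubofulo]
B Final Vowel Raising: [pubofulo] → [pubofulu]
C Syncope: [pubofulu] → [pboflu]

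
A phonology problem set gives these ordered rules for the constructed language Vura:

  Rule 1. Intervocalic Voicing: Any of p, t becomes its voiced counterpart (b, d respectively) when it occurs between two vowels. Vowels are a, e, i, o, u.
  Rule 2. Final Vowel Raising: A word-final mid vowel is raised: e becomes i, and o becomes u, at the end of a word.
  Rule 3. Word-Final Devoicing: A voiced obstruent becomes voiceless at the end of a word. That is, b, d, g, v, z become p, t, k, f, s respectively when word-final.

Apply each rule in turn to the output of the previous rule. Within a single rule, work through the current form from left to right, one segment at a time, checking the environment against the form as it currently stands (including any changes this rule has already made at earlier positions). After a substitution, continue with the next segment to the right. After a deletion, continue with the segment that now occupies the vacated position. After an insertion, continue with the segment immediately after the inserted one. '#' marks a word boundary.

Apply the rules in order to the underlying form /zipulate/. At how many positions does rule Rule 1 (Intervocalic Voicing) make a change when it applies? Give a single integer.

2

Rule 1 Intervocalic Voicing: [zipulate] → [zibulade]
Rule 2 Final Vowel Raising: [zibulade] → [zibuladi]
Rule 3 Word-Final Devoicing: no change — [zibuladi]
Rule Rule 1 changed 2 position(s).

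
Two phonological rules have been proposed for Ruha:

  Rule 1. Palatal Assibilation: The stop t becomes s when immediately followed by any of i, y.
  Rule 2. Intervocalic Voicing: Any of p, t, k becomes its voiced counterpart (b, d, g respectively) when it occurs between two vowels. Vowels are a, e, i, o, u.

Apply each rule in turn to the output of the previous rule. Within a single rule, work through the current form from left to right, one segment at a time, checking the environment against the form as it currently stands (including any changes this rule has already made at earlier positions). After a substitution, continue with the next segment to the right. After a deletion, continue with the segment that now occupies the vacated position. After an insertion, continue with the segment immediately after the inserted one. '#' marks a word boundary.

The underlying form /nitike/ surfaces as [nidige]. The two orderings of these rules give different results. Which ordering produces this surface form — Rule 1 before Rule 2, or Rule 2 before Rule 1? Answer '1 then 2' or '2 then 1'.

Order 1 then 2:
  1 Palatal Assibilation: [nitike] → [nisike]
  2 Intervocalic Voicing: [nisike] → [nisige]
  result: [nisige]
Order 2 then 1:
  2 Intervocalic Voicing: [nitike] → [nidige]
  1 Palatal Assibilation: no change — [nidige]
  result: [nidige]

2 then 1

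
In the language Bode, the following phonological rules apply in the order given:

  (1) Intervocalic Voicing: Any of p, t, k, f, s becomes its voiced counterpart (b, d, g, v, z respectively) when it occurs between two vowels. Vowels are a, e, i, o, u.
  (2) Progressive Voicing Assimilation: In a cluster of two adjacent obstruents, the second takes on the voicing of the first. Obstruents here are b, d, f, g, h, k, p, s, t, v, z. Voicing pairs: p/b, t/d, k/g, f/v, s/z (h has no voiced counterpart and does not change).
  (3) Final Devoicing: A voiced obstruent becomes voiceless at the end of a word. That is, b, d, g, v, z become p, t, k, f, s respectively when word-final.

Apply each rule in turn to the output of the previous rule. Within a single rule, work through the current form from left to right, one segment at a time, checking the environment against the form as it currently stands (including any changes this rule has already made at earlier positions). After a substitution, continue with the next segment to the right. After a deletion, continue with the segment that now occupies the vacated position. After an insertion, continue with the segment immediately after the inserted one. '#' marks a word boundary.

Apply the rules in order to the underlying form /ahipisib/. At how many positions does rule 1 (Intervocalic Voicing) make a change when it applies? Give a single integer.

2

(1) Intervocalic Voicing: [ahipisib] → [ahibizib]
(2) Progressive Voicing Assimilation: no change — [ahibizib]
(3) Final Devoicing: [ahibizib] → [ahibizip]
Rule 1 changed 2 position(s).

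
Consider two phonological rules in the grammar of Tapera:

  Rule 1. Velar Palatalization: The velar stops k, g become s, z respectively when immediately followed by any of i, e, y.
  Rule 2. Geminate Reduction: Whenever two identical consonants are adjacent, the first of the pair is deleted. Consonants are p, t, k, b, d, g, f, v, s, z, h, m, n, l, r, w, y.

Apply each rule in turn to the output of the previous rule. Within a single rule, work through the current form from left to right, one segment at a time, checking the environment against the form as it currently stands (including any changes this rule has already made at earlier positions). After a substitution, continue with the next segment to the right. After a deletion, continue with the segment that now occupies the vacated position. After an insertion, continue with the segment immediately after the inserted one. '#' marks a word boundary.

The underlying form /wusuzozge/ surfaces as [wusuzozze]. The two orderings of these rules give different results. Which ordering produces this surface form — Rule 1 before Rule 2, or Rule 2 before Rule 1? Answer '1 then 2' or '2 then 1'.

2 then 1

Order 1 then 2:
  1 Velar Palatalization: [wusuzozge] → [wusuzozze]
  2 Geminate Reduction: [wusuzozze] → [wusuzoze]
  result: [wusuzoze]
Order 2 then 1:
  2 Geminate Reduction: no change — [wusuzozge]
  1 Velar Palatalization: [wusuzozge] → [wusuzozze]
  result: [wusuzozze]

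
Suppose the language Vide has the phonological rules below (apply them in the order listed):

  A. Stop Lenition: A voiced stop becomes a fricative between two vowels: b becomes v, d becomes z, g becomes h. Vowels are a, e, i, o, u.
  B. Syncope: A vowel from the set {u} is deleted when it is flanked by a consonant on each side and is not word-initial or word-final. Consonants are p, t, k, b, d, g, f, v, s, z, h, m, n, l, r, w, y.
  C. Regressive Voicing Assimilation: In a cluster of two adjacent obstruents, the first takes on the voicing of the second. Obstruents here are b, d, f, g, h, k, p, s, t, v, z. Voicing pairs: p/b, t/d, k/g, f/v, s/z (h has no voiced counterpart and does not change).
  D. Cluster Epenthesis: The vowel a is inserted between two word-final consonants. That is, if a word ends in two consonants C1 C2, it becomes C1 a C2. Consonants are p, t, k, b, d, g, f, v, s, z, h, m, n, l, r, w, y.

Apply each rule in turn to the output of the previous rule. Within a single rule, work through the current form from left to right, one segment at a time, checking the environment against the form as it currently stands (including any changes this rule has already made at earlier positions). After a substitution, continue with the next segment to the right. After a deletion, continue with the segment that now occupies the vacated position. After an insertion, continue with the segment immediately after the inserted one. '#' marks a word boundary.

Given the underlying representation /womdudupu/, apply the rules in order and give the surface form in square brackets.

A Stop Lenition: [womdudupu] → [womduzupu]
B Syncope: [womduzupu] → [womdzpu]
C Regressive Voicing Assimilation: [womdzpu] → [womdspu]
D Cluster Epenthesis: no change — [womdspu]

[womdspu]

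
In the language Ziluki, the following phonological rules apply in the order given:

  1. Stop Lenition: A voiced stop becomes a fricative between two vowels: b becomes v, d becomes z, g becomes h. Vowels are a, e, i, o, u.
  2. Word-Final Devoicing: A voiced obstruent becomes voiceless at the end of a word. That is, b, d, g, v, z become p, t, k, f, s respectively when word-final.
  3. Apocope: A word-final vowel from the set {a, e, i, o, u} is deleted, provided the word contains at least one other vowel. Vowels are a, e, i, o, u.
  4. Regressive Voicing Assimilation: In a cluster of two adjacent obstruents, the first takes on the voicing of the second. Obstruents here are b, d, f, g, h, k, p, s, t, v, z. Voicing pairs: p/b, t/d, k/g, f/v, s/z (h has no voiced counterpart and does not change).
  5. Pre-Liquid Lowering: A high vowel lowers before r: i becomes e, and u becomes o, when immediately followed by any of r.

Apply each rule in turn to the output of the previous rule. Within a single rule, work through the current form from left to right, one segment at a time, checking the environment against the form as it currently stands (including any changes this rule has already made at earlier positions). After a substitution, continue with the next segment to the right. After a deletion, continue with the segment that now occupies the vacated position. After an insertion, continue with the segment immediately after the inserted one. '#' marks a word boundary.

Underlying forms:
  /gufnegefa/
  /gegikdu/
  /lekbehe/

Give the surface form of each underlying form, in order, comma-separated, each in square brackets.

/gufnegefa/:
  1 Stop Lenition: [gufnegefa] → [gufnehefa]
  2 Word-Final Devoicing: no change — [gufnehefa]
  3 Apocope: [gufnehefa] → [gufnehef]
  4 Regressive Voicing Assimilation: no change — [gufnehef]
  5 Pre-Liquid Lowering: no change — [gufnehef]
/gegikdu/:
  1 Stop Lenition: [gegikdu] → [gehikdu]
  2 Word-Final Devoicing: no change — [gehikdu]
  3 Apocope: [gehikdu] → [gehikd]
  4 Regressive Voicing Assimilation: [gehikd] → [gehigd]
  5 Pre-Liquid Lowering: no change — [gehigd]
/lekbehe/:
  1 Stop Lenition: no change — [lekbehe]
  2 Word-Final Devoicing: no change — [lekbehe]
  3 Apocope: [lekbehe] → [lekbeh]
  4 Regressive Voicing Assimilation: [lekbeh] → [legbeh]
  5 Pre-Liquid Lowering: no change — [legbeh]

[gufnehef], [gehigd], [legbeh]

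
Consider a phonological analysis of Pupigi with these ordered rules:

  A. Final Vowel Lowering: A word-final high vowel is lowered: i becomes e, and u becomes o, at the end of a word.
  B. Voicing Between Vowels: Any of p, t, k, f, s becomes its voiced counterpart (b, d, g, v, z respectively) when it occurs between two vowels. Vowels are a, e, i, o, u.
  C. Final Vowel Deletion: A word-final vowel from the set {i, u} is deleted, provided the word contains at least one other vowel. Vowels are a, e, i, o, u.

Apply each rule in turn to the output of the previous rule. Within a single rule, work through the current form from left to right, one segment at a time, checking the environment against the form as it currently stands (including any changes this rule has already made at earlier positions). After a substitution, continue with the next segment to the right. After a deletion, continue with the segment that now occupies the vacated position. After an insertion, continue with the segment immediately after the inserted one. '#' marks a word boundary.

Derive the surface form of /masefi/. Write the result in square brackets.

A Final Vowel Lowering: [masefi] → [masefe]
B Voicing Between Vowels: [masefe] → [mazeve]
C Final Vowel Deletion: no change — [mazeve]

[mazeve]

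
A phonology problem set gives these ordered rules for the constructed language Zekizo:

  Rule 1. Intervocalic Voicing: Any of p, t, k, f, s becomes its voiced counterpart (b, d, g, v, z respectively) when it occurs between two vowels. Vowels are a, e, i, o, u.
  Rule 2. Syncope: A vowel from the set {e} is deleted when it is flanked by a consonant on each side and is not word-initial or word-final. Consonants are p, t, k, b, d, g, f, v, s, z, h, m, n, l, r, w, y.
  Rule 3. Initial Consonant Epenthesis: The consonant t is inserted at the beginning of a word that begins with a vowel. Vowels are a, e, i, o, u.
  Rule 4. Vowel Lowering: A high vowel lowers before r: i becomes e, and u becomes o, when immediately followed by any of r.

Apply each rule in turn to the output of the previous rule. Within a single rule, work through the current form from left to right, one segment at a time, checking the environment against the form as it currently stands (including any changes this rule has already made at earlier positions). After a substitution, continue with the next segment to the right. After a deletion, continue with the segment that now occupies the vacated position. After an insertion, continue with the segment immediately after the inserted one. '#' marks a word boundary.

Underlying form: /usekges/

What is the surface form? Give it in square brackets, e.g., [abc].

[tuzkgs]

Rule 1 Intervocalic Voicing: [usekges] → [uzekges]
Rule 2 Syncope: [uzekges] → [uzkgs]
Rule 3 Initial Consonant Epenthesis: [uzkgs] → [tuzkgs]
Rule 4 Vowel Lowering: no change — [tuzkgs]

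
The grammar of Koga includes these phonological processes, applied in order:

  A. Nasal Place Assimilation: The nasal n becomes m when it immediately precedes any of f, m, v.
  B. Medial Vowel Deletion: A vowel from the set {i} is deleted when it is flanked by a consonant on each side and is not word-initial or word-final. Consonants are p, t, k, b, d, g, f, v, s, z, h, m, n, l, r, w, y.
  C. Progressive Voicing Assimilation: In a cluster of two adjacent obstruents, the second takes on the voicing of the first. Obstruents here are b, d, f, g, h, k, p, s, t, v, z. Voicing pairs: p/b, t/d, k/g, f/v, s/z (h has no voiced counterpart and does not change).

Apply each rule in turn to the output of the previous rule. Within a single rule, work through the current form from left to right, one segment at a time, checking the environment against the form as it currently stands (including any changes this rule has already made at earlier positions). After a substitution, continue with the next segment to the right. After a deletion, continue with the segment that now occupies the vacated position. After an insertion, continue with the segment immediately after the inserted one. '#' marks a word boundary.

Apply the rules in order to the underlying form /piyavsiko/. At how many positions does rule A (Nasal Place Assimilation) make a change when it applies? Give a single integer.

0

A Nasal Place Assimilation: no change — [piyavsiko]
B Medial Vowel Deletion: [piyavsiko] → [pyavsko]
C Progressive Voicing Assimilation: [pyavsko] → [pyavzgo]
Rule A changed 0 position(s).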